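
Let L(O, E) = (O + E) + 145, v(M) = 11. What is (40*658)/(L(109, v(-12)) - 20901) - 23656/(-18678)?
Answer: -5584/625713 ≈ -0.0089242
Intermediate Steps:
L(O, E) = 145 + E + O (L(O, E) = (E + O) + 145 = 145 + E + O)
(40*658)/(L(109, v(-12)) - 20901) - 23656/(-18678) = (40*658)/((145 + 11 + 109) - 20901) - 23656/(-18678) = 26320/(265 - 20901) - 23656*(-1/18678) = 26320/(-20636) + 11828/9339 = 26320*(-1/20636) + 11828/9339 = -940/737 + 11828/9339 = -5584/625713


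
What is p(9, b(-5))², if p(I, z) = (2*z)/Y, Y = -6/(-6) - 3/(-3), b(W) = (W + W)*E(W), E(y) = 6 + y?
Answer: 100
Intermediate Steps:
b(W) = 2*W*(6 + W) (b(W) = (W + W)*(6 + W) = (2*W)*(6 + W) = 2*W*(6 + W))
Y = 2 (Y = -6*(-⅙) - 3*(-⅓) = 1 + 1 = 2)
p(I, z) = z (p(I, z) = (2*z)/2 = (2*z)*(½) = z)
p(9, b(-5))² = (2*(-5)*(6 - 5))² = (2*(-5)*1)² = (-10)² = 100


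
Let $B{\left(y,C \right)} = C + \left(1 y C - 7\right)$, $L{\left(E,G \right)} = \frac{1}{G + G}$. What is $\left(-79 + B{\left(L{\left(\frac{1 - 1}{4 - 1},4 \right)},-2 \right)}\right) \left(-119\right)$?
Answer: $\frac{42007}{4} \approx 10502.0$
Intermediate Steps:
$L{\left(E,G \right)} = \frac{1}{2 G}$
$B{\left(y,C \right)} = -7 + C + C y$ ($B{\left(y,C \right)} = C + \left(y C - 7\right) = C + \left(C y - 7\right) = C + \left(-7 + C y\right) = -7 + C + C y$)
$\left(-79 + B{\left(L{\left(\frac{1 - 1}{4 - 1},4 \right)},-2 \right)}\right) \left(-119\right) = \left(-79 - \left(9 + 2 \cdot \frac{1}{2} \cdot \frac{1}{4}\right)\right) \left(-119\right) = \left(-79 - \frac{37}{4}\right) \left(-119\right) = \left(- \frac{353}{4}\right) \left(-119\right) = \frac{42007}{4}$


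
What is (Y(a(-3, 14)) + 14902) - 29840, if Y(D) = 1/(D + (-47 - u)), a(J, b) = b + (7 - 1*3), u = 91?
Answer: -1792561/120 ≈ -14938.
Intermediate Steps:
a(J, b) = 4 + b (a(J, b) = b + (7 - 3) = b + 4 = 4 + b)
Y(D) = 1/(-138 + D) (Y(D) = 1/(D + (-47 - 1*91)) = 1/(D + (-47 - 91)) = 1/(D - 138) = 1/(-138 + D))
(Y(a(-3, 14)) + 14902) - 29840 = (1/(-138 + (4 + 14)) + 14902) - 29840 = (1/(-138 + 18) + 14902) - 29840 = (1/(-120) + 14902) - 29840 = (-1/120 + 14902) - 29840 = 1788239/120 - 29840 = -1792561/120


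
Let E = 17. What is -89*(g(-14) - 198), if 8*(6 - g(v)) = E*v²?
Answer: 108313/2 ≈ 54157.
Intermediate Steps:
g(v) = 6 - 17*v²/8
-89*(g(-14) - 198) = -89*((6 - 17/8*(-14)²) - 198) = -89*((6 - 17/8*196) - 198) = -89*((6 - 833/2) - 198) = -89*(-821/2 - 198) = -89*(-1217/2) = 108313/2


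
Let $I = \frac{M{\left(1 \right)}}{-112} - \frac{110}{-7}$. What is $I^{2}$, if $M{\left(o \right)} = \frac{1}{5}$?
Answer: $\frac{1580049}{6400} \approx 246.88$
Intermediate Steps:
$M{\left(o \right)} = \frac{1}{5}$
$I = \frac{1257}{80}$ ($I = \frac{1}{5 \left(-112\right)} - \frac{110}{-7} = \frac{1}{5} \left(- \frac{1}{112}\right) - - \frac{110}{7} = - \frac{1}{560} + \frac{110}{7} = \frac{1257}{80} \approx 15.712$)
$I^{2} = \left(\frac{1257}{80}\right)^{2} = \frac{1580049}{6400}$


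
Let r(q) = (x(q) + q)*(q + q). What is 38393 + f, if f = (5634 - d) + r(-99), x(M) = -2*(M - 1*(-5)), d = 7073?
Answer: 19332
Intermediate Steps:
x(M) = -10 - 2*M (x(M) = -2*(M + 5) = -2*(5 + M) = -10 - 2*M)
r(q) = 2*q*(-10 - q) (r(q) = ((-10 - 2*q) + q)*(q + q) = (-10 - q)*(2*q) = 2*q*(-10 - q))
f = -19061 (f = (5634 - 1*7073) + 2*(-99)*(-10 - 1*(-99)) = (5634 - 7073) + 2*(-99)*(-10 + 99) = -1439 + 2*(-99)*89 = -1439 - 17622 = -19061)
38393 + f = 38393 - 19061 = 19332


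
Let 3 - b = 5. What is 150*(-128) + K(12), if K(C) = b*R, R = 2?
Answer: -19204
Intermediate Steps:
b = -2 (b = 3 - 1*5 = 3 - 5 = -2)
K(C) = -4 (K(C) = -2*2 = -4)
150*(-128) + K(12) = 150*(-128) - 4 = -19200 - 4 = -19204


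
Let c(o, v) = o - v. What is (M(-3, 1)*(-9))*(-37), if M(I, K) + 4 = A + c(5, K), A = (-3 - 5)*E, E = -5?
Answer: 13320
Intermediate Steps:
A = 40 (A = (-3 - 5)*(-5) = -8*(-5) = 40)
M(I, K) = 41 - K (M(I, K) = -4 + (40 + (5 - K)) = -4 + (45 - K) = 41 - K)
(M(-3, 1)*(-9))*(-37) = ((41 - 1*1)*(-9))*(-37) = ((41 - 1)*(-9))*(-37) = (40*(-9))*(-37) = -360*(-37) = 13320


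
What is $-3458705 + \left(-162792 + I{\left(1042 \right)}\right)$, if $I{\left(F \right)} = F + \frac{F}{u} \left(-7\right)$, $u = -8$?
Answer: $- \frac{14478173}{4} \approx -3.6195 \cdot 10^{6}$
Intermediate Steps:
$I{\left(F \right)} = \frac{15 F}{8}$ ($I{\left(F \right)} = F + \frac{F}{-8} \left(-7\right) = F + F \left(- \frac{1}{8}\right) \left(-7\right) = F + - \frac{F}{8} \left(-7\right) = F + \frac{7 F}{8} = \frac{15 F}{8}$)
$-3458705 + \left(-162792 + I{\left(1042 \right)}\right) = -3458705 + \left(-162792 + \frac{15}{8} \cdot 1042\right) = -3458705 + \left(-162792 + \frac{7815}{4}\right) = -3458705 - \frac{643353}{4} = - \frac{14478173}{4}$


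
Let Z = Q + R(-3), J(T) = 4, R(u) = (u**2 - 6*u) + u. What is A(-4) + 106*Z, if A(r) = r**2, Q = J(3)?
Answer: 2984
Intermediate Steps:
R(u) = u**2 - 5*u
Q = 4
Z = 28 (Z = 4 - 3*(-5 - 3) = 4 - 3*(-8) = 4 + 24 = 28)
A(-4) + 106*Z = (-4)**2 + 106*28 = 16 + 2968 = 2984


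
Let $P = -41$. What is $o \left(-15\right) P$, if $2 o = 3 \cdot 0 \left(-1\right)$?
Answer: $0$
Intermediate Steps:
$o = 0$ ($o = \frac{3 \cdot 0 \left(-1\right)}{2} = \frac{0 \left(-1\right)}{2} = \frac{1}{2} \cdot 0 = 0$)
$o \left(-15\right) P = 0 \left(-15\right) \left(-41\right) = 0 \left(-41\right) = 0$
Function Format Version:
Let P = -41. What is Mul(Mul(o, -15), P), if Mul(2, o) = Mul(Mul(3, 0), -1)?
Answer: 0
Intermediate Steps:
o = 0 (o = Mul(Rational(1, 2), Mul(Mul(3, 0), -1)) = Mul(Rational(1, 2), Mul(0, -1)) = Mul(Rational(1, 2), 0) = 0)
Mul(Mul(o, -15), P) = Mul(Mul(0, -15), -41) = Mul(0, -41) = 0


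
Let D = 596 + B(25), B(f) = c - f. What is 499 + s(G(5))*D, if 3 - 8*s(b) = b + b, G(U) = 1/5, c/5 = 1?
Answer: 3431/5 ≈ 686.20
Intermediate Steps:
c = 5 (c = 5*1 = 5)
G(U) = ⅕
B(f) = 5 - f
s(b) = 3/8 - b/4 (s(b) = 3/8 - (b + b)/8 = 3/8 - b/4)
D = 576 (D = 596 + (5 - 1*25) = 596 + (5 - 25) = 596 - 20 = 576)
499 + s(G(5))*D = 499 + (3/8 - ¼*⅕)*576 = 499 + (3/8 - 1/20)*576 = 499 + (13/40)*576 = 499 + 936/5 = 3431/5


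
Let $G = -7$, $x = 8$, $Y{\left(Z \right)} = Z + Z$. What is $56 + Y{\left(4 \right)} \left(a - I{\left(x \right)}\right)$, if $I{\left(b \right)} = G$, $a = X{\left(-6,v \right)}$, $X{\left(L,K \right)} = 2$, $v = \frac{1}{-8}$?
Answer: $128$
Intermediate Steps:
$v = - \frac{1}{8} \approx -0.125$
$Y{\left(Z \right)} = 2 Z$
$a = 2$
$I{\left(b \right)} = -7$
$56 + Y{\left(4 \right)} \left(a - I{\left(x \right)}\right) = 56 + 2 \cdot 4 \left(2 - -7\right) = 56 + 8 \left(2 + 7\right) = 56 + 8 \cdot 9 = 56 + 72 = 128$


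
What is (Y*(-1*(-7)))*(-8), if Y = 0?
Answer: 0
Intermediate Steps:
(Y*(-1*(-7)))*(-8) = (0*(-1*(-7)))*(-8) = (0*7)*(-8) = 0*(-8) = 0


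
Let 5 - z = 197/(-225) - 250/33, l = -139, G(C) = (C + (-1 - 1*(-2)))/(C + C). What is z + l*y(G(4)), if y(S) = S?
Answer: -1453789/19800 ≈ -73.424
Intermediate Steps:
G(C) = (1 + C)/(2*C) (G(C) = (C + (-1 + 2))/((2*C)) = (C + 1)*(1/(2*C)) = (1 + C)*(1/(2*C)) = (1 + C)/(2*C))
z = 33292/2475 (z = 5 - (197/(-225) - 250/33) = 5 - (197*(-1/225) - 250*1/33) = 5 - (-197/225 - 250/33) = 5 - 1*(-20917/2475) = 5 + 20917/2475 = 33292/2475 ≈ 13.451)
z + l*y(G(4)) = 33292/2475 - 139*(1 + 4)/(2*4) = 33292/2475 - 139*5/(2*4) = 33292/2475 - 139*5/8 = 33292/2475 - 695/8 = -1453789/19800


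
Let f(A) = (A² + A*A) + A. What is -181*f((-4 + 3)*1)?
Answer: -181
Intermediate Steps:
f(A) = A + 2*A² (f(A) = (A² + A²) + A = 2*A² + A = A + 2*A²)
-181*f((-4 + 3)*1) = -181*(-4 + 3)*1*(1 + 2*((-4 + 3)*1)) = -181*(-1*1)*(1 + 2*(-1*1)) = -(-181)*(1 + 2*(-1)) = -(-181)*(1 - 2) = -(-181)*(-1) = -181*1 = -181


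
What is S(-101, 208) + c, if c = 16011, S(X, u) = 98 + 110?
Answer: 16219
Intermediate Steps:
S(X, u) = 208
S(-101, 208) + c = 208 + 16011 = 16219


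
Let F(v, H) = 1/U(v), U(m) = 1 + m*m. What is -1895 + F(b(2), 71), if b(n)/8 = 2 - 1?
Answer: -123174/65 ≈ -1895.0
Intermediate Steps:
b(n) = 8 (b(n) = 8*(2 - 1) = 8*1 = 8)
U(m) = 1 + m²
F(v, H) = 1/(1 + v²)
-1895 + F(b(2), 71) = -1895 + 1/(1 + 8²) = -1895 + 1/(1 + 64) = -1895 + 1/65 = -123174/65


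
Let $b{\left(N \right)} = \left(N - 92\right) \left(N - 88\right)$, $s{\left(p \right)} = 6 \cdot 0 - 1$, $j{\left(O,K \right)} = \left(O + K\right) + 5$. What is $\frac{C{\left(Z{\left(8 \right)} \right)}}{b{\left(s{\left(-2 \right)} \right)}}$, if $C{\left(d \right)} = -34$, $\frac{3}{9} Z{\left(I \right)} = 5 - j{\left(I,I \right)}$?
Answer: $- \frac{34}{8277} \approx -0.0041078$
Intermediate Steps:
$j{\left(O,K \right)} = 5 + K + O$ ($j{\left(O,K \right)} = \left(K + O\right) + 5 = 5 + K + O$)
$s{\left(p \right)} = -1$ ($s{\left(p \right)} = 0 - 1 = -1$)
$Z{\left(I \right)} = - 6 I$ ($Z{\left(I \right)} = 3 \left(5 - \left(5 + I + I\right)\right) = 3 \left(5 - \left(5 + 2 I\right)\right) = 3 \left(- 2 I\right) = - 6 I$)
$b{\left(N \right)} = \left(-92 + N\right) \left(-88 + N\right)$
$\frac{C{\left(Z{\left(8 \right)} \right)}}{b{\left(s{\left(-2 \right)} \right)}} = - \frac{34}{8096 + \left(-1\right)^{2} - -180} = - \frac{34}{8096 + 1 + 180} = - \frac{34}{8277}$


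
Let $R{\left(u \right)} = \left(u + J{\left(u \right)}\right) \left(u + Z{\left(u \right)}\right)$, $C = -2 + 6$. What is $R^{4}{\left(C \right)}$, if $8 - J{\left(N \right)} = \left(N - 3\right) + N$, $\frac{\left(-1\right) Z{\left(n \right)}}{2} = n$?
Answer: $614656$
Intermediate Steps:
$Z{\left(n \right)} = - 2 n$
$J{\left(N \right)} = 11 - 2 N$ ($J{\left(N \right)} = 8 - \left(\left(N - 3\right) + N\right) = 8 - \left(\left(-3 + N\right) + N\right) = 8 - \left(-3 + 2 N\right) = 11 - 2 N$)
$C = 4$
$R{\left(u \right)} = - u \left(11 - u\right)$ ($R{\left(u \right)} = \left(u - \left(-11 + 2 u\right)\right) \left(u - 2 u\right) = \left(11 - u\right) \left(- u\right) = - u \left(11 - u\right)$)
$R^{4}{\left(C \right)} = \left(4 \left(-11 + 4\right)\right)^{4} = \left(4 \left(-7\right)\right)^{4} = \left(-28\right)^{4} = 614656$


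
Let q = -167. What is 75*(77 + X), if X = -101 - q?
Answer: 10725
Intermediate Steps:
X = 66 (X = -101 - 1*(-167) = -101 + 167 = 66)
75*(77 + X) = 75*(77 + 66) = 75*143 = 10725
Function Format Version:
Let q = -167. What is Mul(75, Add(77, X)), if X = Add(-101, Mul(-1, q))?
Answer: 10725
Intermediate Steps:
X = 66 (X = Add(-101, Mul(-1, -167)) = Add(-101, 167) = 66)
Mul(75, Add(77, X)) = Mul(75, Add(77, 66)) = Mul(75, 143) = 10725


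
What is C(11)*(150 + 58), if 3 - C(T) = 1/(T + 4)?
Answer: 9152/15 ≈ 610.13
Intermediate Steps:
C(T) = 3 - 1/(4 + T) (C(T) = 3 - 1/(T + 4) = 3 - 1/(4 + T))
C(11)*(150 + 58) = ((11 + 3*11)/(4 + 11))*(150 + 58) = ((11 + 33)/15)*208 = ((1/15)*44)*208 = (44/15)*208 = 9152/15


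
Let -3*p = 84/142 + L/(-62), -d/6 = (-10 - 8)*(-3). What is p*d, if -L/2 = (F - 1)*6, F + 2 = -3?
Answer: -135432/2201 ≈ -61.532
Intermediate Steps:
F = -5 (F = -2 - 3 = -5)
d = -324 (d = -6*(-10 - 8)*(-3) = -(-108)*(-3) = -6*54 = -324)
L = 72 (L = -2*(-5 - 1)*6 = -(-12)*6 = -2*(-36) = 72)
p = 418/2201 (p = -(84/142 + 72/(-62))/3 = -(84*(1/142) + 72*(-1/62))/3 = -(42/71 - 36/31)/3 = -1/3*(-1254/2201) = 418/2201 ≈ 0.18991)
p*d = (418/2201)*(-324) = -135432/2201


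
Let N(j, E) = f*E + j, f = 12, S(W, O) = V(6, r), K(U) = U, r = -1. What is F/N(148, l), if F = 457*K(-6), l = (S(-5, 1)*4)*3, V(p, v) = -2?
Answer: 1371/70 ≈ 19.586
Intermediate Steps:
S(W, O) = -2
l = -24 (l = -2*4*3 = -8*3 = -24)
N(j, E) = j + 12*E (N(j, E) = 12*E + j = j + 12*E)
F = -2742 (F = 457*(-6) = -2742)
F/N(148, l) = -2742/(148 + 12*(-24)) = -2742/(148 - 288) = -2742/(-140) = -2742*(-1/140) = 1371/70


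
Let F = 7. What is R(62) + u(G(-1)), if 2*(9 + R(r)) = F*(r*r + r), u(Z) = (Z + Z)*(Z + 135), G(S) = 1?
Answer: 13934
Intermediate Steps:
u(Z) = 2*Z*(135 + Z) (u(Z) = (2*Z)*(135 + Z) = 2*Z*(135 + Z))
R(r) = -9 + 7*r/2 + 7*r²/2 (R(r) = -9 + (7*(r*r + r))/2 = -9 + (7*(r² + r))/2 = -9 + (7*(r + r²))/2 = -9 + (7*r + 7*r²)/2 = -9 + (7*r/2 + 7*r²/2) = -9 + 7*r/2 + 7*r²/2)
R(62) + u(G(-1)) = (-9 + (7/2)*62 + (7/2)*62²) + 2*1*(135 + 1) = (-9 + 217 + (7/2)*3844) + 2*1*136 = (-9 + 217 + 13454) + 272 = 13662 + 272 = 13934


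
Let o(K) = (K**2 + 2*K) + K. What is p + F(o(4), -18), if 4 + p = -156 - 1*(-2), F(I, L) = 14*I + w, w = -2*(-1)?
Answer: 236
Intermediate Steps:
w = 2
o(K) = K**2 + 3*K
F(I, L) = 2 + 14*I (F(I, L) = 14*I + 2 = 2 + 14*I)
p = -158 (p = -4 + (-156 - 1*(-2)) = -4 + (-156 + 2) = -4 - 154 = -158)
p + F(o(4), -18) = -158 + (2 + 14*(4*(3 + 4))) = -158 + (2 + 14*(4*7)) = -158 + (2 + 14*28) = -158 + (2 + 392) = -158 + 394 = 236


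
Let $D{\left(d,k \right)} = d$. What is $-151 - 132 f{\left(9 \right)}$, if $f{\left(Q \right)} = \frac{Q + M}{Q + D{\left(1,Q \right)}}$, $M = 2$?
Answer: $- \frac{1481}{5} \approx -296.2$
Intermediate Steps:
$f{\left(Q \right)} = \frac{2 + Q}{1 + Q}$ ($f{\left(Q \right)} = \frac{Q + 2}{Q + 1} = \frac{2 + Q}{1 + Q}$)
$-151 - 132 f{\left(9 \right)} = -151 - 132 \frac{2 + 9}{1 + 9} = -151 - 132 \cdot \frac{1}{10} \cdot 11 = -151 - \frac{726}{5} = - \frac{1481}{5}$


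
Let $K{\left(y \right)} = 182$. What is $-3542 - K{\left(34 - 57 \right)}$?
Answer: $-3724$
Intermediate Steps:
$-3542 - K{\left(34 - 57 \right)} = -3542 - 182 = -3724$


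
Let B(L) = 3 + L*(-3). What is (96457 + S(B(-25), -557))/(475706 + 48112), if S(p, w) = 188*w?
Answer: -2753/174606 ≈ -0.015767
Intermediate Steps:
B(L) = 3 - 3*L
(96457 + S(B(-25), -557))/(475706 + 48112) = (96457 + 188*(-557))/(475706 + 48112) = (96457 - 104716)/523818 = -8259*1/523818 = -2753/174606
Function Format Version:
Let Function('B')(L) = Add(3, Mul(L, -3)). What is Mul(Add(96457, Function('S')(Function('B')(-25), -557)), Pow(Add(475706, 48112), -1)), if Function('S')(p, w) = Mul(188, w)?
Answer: Rational(-2753, 174606) ≈ -0.015767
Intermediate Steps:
Function('B')(L) = Add(3, Mul(-3, L))
Mul(Add(96457, Function('S')(Function('B')(-25), -557)), Pow(Add(475706, 48112), -1)) = Mul(Add(96457, Mul(188, -557)), Pow(Add(475706, 48112), -1)) = Mul(Add(96457, -104716), Pow(523818, -1)) = Mul(-8259, Rational(1, 523818)) = Rational(-2753, 174606)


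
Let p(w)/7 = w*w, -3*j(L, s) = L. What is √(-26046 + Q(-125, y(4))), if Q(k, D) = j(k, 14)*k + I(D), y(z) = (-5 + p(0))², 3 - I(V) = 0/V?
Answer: I*√281262/3 ≈ 176.78*I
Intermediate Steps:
j(L, s) = -L/3
I(V) = 3 (I(V) = 3 - 0/V = 3 - 1*0 = 3 + 0 = 3)
p(w) = 7*w² (p(w) = 7*(w*w) = 7*w²)
y(z) = 25 (y(z) = (-5 + 7*0²)² = (-5 + 7*0)² = (-5 + 0)² = (-5)² = 25)
Q(k, D) = 3 - k²/3 (Q(k, D) = (-k/3)*k + 3 = -k²/3 + 3 = 3 - k²/3)
√(-26046 + Q(-125, y(4))) = √(-26046 + (3 - ⅓*(-125)²)) = √(-26046 + (3 - ⅓*15625)) = √(-26046 + (3 - 15625/3)) = √(-26046 - 15616/3) = √(-93754/3) = I*√281262/3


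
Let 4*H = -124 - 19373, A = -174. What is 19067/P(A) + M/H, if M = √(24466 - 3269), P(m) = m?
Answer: -19067/174 - 4*√21197/19497 ≈ -109.61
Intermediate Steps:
M = √21197 ≈ 145.59
H = -19497/4 (H = (-124 - 19373)/4 = (¼)*(-19497) = -19497/4 ≈ -4874.3)
19067/P(A) + M/H = 19067/(-174) + √21197/(-19497/4) = 19067*(-1/174) + √21197*(-4/19497) = -19067/174 - 4*√21197/19497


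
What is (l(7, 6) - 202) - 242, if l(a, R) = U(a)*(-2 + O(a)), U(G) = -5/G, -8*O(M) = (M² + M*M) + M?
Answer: -24259/56 ≈ -433.20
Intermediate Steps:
O(M) = -M²/4 - M/8 (O(M) = -((M² + M*M) + M)/8 = -((M² + M²) + M)/8 = -(2*M² + M)/8 = -(M + 2*M²)/8 = -M²/4 - M/8)
l(a, R) = -5*(-2 - a*(1 + 2*a)/8)/a (l(a, R) = (-5/a)*(-2 - a*(1 + 2*a)/8) = -5*(-2 - a*(1 + 2*a)/8)/a)
(l(7, 6) - 202) - 242 = ((5/8 + 10/7 + (5/4)*7) - 202) - 242 = ((5/8 + 10*(⅐) + 35/4) - 202) - 242 = ((5/8 + 10/7 + 35/4) - 202) - 242 = (605/56 - 202) - 242 = -10707/56 - 242 = -24259/56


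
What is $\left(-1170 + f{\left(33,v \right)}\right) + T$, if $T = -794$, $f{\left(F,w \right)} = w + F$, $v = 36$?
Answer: $-1895$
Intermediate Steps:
$f{\left(F,w \right)} = F + w$
$\left(-1170 + f{\left(33,v \right)}\right) + T = \left(-1170 + \left(33 + 36\right)\right) - 794 = \left(-1170 + 69\right) - 794 = -1101 - 794 = -1895$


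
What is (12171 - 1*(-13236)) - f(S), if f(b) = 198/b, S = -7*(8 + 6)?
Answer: 1245042/49 ≈ 25409.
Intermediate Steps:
S = -98 (S = -7*14 = -98)
(12171 - 1*(-13236)) - f(S) = (12171 - 1*(-13236)) - 198/(-98) = (12171 + 13236) - 198*(-1)/98 = 25407 - 1*(-99/49) = 25407 + 99/49 = 1245042/49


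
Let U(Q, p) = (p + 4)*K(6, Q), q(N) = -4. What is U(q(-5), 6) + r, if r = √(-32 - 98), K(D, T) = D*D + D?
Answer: 420 + I*√130 ≈ 420.0 + 11.402*I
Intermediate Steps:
K(D, T) = D + D² (K(D, T) = D² + D = D + D²)
U(Q, p) = 168 + 42*p (U(Q, p) = (p + 4)*(6*(1 + 6)) = (4 + p)*(6*7) = (4 + p)*42 = 168 + 42*p)
r = I*√130 (r = √(-130) = I*√130 ≈ 11.402*I)
U(q(-5), 6) + r = (168 + 42*6) + I*√130 = (168 + 252) + I*√130 = 420 + I*√130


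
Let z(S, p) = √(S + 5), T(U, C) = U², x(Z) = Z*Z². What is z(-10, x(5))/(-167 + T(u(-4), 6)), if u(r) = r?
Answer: -I*√5/151 ≈ -0.014808*I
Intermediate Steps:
x(Z) = Z³
z(S, p) = √(5 + S)
z(-10, x(5))/(-167 + T(u(-4), 6)) = √(5 - 10)/(-167 + (-4)²) = √(-5)/(-167 + 16) = (I*√5)/(-151) = (I*√5)*(-1/151) = -I*√5/151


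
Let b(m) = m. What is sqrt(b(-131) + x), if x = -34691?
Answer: I*sqrt(34822) ≈ 186.61*I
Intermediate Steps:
sqrt(b(-131) + x) = sqrt(-131 - 34691) = sqrt(-34822) = I*sqrt(34822)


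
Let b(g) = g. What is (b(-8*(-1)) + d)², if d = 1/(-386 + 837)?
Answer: 13024881/203401 ≈ 64.036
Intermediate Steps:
d = 1/451 ≈ 0.0022173
(b(-8*(-1)) + d)² = (-8*(-1) + 1/451)² = (8 + 1/451)² = (3609/451)² = 13024881/203401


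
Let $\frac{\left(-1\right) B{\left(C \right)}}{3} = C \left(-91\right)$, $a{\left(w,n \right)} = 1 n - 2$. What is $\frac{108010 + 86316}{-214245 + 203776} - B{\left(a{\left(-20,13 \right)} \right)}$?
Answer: $- \frac{31632733}{10469} \approx -3021.6$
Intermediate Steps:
$a{\left(w,n \right)} = -2 + n$ ($a{\left(w,n \right)} = n - 2 = -2 + n$)
$B{\left(C \right)} = 273 C$ ($B{\left(C \right)} = - 3 C \left(-91\right) = - 3 \left(- 91 C\right) = 273 C$)
$\frac{108010 + 86316}{-214245 + 203776} - B{\left(a{\left(-20,13 \right)} \right)} = \frac{108010 + 86316}{-214245 + 203776} - 273 \left(-2 + 13\right) = \frac{194326}{-10469} - 273 \cdot 11 = 194326 \left(- \frac{1}{10469}\right) - 3003 = - \frac{194326}{10469} - 3003 = - \frac{31632733}{10469}$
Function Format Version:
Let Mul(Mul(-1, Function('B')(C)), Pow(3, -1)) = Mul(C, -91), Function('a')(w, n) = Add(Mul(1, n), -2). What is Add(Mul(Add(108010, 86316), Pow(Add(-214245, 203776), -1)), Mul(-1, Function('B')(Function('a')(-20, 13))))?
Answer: Rational(-31632733, 10469) ≈ -3021.6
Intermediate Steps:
Function('a')(w, n) = Add(-2, n) (Function('a')(w, n) = Add(n, -2) = Add(-2, n))
Function('B')(C) = Mul(273, C) (Function('B')(C) = Mul(-3, Mul(C, -91)) = Mul(-3, Mul(-91, C)) = Mul(273, C))
Add(Mul(Add(108010, 86316), Pow(Add(-214245, 203776), -1)), Mul(-1, Function('B')(Function('a')(-20, 13)))) = Add(Mul(Add(108010, 86316), Pow(Add(-214245, 203776), -1)), Mul(-1, Mul(273, Add(-2, 13)))) = Add(Mul(194326, Pow(-10469, -1)), Mul(-1, Mul(273, 11))) = Add(Mul(194326, Rational(-1, 10469)), Mul(-1, 3003)) = Add(Rational(-194326, 10469), -3003) = Rational(-31632733, 10469)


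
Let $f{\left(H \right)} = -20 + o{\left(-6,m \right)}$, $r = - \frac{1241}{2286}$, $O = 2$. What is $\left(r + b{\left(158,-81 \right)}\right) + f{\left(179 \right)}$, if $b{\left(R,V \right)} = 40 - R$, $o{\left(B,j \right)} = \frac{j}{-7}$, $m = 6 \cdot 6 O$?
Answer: $- \frac{2381555}{16002} \approx -148.83$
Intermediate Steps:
$m = 72$ ($m = 6 \cdot 6 \cdot 2 = 36 \cdot 2 = 72$)
$o{\left(B,j \right)} = - \frac{j}{7}$ ($o{\left(B,j \right)} = j \left(- \frac{1}{7}\right) = - \frac{j}{7}$)
$r = - \frac{1241}{2286}$ ($r = \left(-1241\right) \frac{1}{2286} = - \frac{1241}{2286} \approx -0.54287$)
$f{\left(H \right)} = - \frac{212}{7}$ ($f{\left(H \right)} = -20 - \frac{72}{7} = - \frac{212}{7}$)
$\left(r + b{\left(158,-81 \right)}\right) + f{\left(179 \right)} = \left(- \frac{1241}{2286} + \left(40 - 158\right)\right) - \frac{212}{7} = \left(- \frac{1241}{2286} - 118\right) - \frac{212}{7} = - \frac{270989}{2286} - \frac{212}{7} = - \frac{2381555}{16002}$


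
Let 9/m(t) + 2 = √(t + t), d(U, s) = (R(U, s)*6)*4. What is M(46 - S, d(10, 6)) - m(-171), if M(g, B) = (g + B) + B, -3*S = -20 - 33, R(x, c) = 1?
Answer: 39644/519 + 27*I*√38/346 ≈ 76.385 + 0.48104*I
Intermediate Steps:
S = 53/3 (S = -(-20 - 33)/3 = -⅓*(-53) = 53/3 ≈ 17.667)
d(U, s) = 24 (d(U, s) = (1*6)*4 = 6*4 = 24)
M(g, B) = g + 2*B (M(g, B) = (B + g) + B = g + 2*B)
m(t) = 9/(-2 + √2*√t) (m(t) = 9/(-2 + √(t + t)) = 9/(-2 + √(2*t)) = 9/(-2 + √2*√t))
M(46 - S, d(10, 6)) - m(-171) = ((46 - 1*53/3) + 2*24) - 9/(-2 + √2*√(-171)) = ((46 - 53/3) + 48) - 9/(-2 + √2*(3*I*√19)) = (85/3 + 48) - 9/(-2 + 3*I*√38) = 229/3 - 9/(-2 + 3*I*√38)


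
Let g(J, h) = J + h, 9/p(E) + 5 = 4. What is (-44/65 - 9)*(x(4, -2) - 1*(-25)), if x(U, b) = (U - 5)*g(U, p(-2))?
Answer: -3774/13 ≈ -290.31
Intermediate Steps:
p(E) = -9 (p(E) = 9/(-5 + 4) = 9/(-1) = 9*(-1) = -9)
x(U, b) = (-9 + U)*(-5 + U) (x(U, b) = (U - 5)*(U - 9) = (-5 + U)*(-9 + U) = (-9 + U)*(-5 + U))
(-44/65 - 9)*(x(4, -2) - 1*(-25)) = (-44/65 - 9)*((-9 + 4)*(-5 + 4) - 1*(-25)) = (-44*1/65 - 9)*(-5*(-1) + 25) = (-44/65 - 9)*(5 + 25) = -629/65*30 = -3774/13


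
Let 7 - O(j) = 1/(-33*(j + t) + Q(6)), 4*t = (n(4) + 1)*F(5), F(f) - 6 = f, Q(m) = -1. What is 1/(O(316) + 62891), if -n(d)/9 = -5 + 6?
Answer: 9703/610299295 ≈ 1.5899e-5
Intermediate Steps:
n(d) = -9 (n(d) = -9*(-5 + 6) = -9*1 = -9)
F(f) = 6 + f
t = -22 (t = ((-9 + 1)*(6 + 5))/4 = (-8*11)/4 = (¼)*(-88) = -22)
O(j) = 7 - 1/(725 - 33*j) (O(j) = 7 - 1/(-33*(j - 22) - 1) = 7 - 1/(-33*(-22 + j) - 1) = 7 - 1/((726 - 33*j) - 1) = 7 - 1/(725 - 33*j))
1/(O(316) + 62891) = 1/((-5074 + 231*316)/(-725 + 33*316) + 62891) = 1/((-5074 + 72996)/(-725 + 10428) + 62891) = 1/(67922/9703 + 62891) = 1/(610299295/9703) = 9703/610299295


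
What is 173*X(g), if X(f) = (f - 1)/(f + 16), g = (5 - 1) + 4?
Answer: 1211/24 ≈ 50.458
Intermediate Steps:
g = 8 (g = 4 + 4 = 8)
X(f) = (-1 + f)/(16 + f)
173*X(g) = 173*((-1 + 8)/(16 + 8)) = 173*(7/24) = 1211/24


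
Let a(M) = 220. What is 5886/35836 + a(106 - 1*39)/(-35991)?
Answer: 3289663/20802798 ≈ 0.15814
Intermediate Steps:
5886/35836 + a(106 - 1*39)/(-35991) = 5886/35836 + 220/(-35991) = 5886*(1/35836) + 220*(-1/35991) = 2943/17918 - 220/35991 = 3289663/20802798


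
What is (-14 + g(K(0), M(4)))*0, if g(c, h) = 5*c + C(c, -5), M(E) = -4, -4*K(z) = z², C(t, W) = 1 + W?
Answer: 0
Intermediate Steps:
K(z) = -z²/4
g(c, h) = -4 + 5*c (g(c, h) = 5*c + (1 - 5) = 5*c - 4 = -4 + 5*c)
(-14 + g(K(0), M(4)))*0 = (-14 + (-4 + 5*(-¼*0²)))*0 = (-14 + (-4 + 5*(-¼*0)))*0 = (-14 + (-4 + 5*0))*0 = (-14 + (-4 + 0))*0 = (-14 - 4)*0 = -18*0 = 0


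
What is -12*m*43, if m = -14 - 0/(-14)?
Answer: 7224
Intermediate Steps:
m = -14 (m = -14 - 0*(-1)/14 = -14 - 1*0 = -14 + 0 = -14)
-12*m*43 = -12*(-14)*43 = 168*43 = 7224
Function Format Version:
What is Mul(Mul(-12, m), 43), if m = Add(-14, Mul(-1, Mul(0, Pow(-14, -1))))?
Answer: 7224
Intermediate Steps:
m = -14 (m = Add(-14, Mul(-1, Mul(0, Rational(-1, 14)))) = Add(-14, Mul(-1, 0)) = Add(-14, 0) = -14)
Mul(Mul(-12, m), 43) = Mul(Mul(-12, -14), 43) = Mul(168, 43) = 7224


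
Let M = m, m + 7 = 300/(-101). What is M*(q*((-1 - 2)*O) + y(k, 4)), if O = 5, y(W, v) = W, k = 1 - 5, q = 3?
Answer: 49343/101 ≈ 488.54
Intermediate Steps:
k = -4
m = -1007/101 (m = -7 + 300/(-101) = -7 + 300*(-1/101) = -7 - 300/101 = -1007/101 ≈ -9.9703)
M = -1007/101 ≈ -9.9703
M*(q*((-1 - 2)*O) + y(k, 4)) = -1007*(3*((-1 - 2)*5) - 4)/101 = -1007*(3*(-3*5) - 4)/101 = -1007*(3*(-15) - 4)/101 = -1007*(-45 - 4)/101 = -1007/101*(-49) = 49343/101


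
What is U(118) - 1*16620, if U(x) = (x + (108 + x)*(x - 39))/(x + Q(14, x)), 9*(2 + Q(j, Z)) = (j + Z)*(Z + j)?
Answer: -8521567/513 ≈ -16611.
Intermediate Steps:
Q(j, Z) = -2 + (Z + j)²/9 (Q(j, Z) = -2 + ((j + Z)*(Z + j))/9 = -2 + ((Z + j)*(Z + j))/9 = -2 + (Z + j)²/9)
U(x) = (x + (-39 + x)*(108 + x))/(-2 + x + (14 + x)²/9) (U(x) = (x + (108 + x)*(x - 39))/(x + (-2 + (x + 14)²/9)) = (x + (108 + x)*(-39 + x))/(x + (-2 + (14 + x)²/9)) = (x + (-39 + x)*(108 + x))/(-2 + x + (14 + x)²/9))
U(118) - 1*16620 = 9*(-4212 + 118² + 70*118)/(178 + 118² + 37*118) - 1*16620 = 9*(-4212 + 13924 + 8260)/(178 + 13924 + 4366) - 16620 = 9*17972/18468 - 16620 = 9*(1/18468)*17972 - 16620 = 4493/513 - 16620 = -8521567/513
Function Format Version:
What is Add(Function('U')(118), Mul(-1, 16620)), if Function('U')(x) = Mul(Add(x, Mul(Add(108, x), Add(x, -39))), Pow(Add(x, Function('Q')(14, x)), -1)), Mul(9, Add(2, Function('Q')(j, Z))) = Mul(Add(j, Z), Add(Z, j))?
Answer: Rational(-8521567, 513) ≈ -16611.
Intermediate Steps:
Function('Q')(j, Z) = Add(-2, Mul(Rational(1, 9), Pow(Add(Z, j), 2))) (Function('Q')(j, Z) = Add(-2, Mul(Rational(1, 9), Mul(Add(j, Z), Add(Z, j)))) = Add(-2, Mul(Rational(1, 9), Mul(Add(Z, j), Add(Z, j)))) = Add(-2, Mul(Rational(1, 9), Pow(Add(Z, j), 2))))
Function('U')(x) = Mul(Pow(Add(-2, x, Mul(Rational(1, 9), Pow(Add(14, x), 2))), -1), Add(x, Mul(Add(-39, x), Add(108, x)))) (Function('U')(x) = Mul(Add(x, Mul(Add(108, x), Add(x, -39))), Pow(Add(x, Add(-2, Mul(Rational(1, 9), Pow(Add(x, 14), 2)))), -1)) = Mul(Add(x, Mul(Add(108, x), Add(-39, x))), Pow(Add(x, Add(-2, Mul(Rational(1, 9), Pow(Add(14, x), 2)))), -1)) = Mul(Add(x, Mul(Add(-39, x), Add(108, x))), Pow(Add(-2, x, Mul(Rational(1, 9), Pow(Add(14, x), 2))), -1)) = Mul(Pow(Add(-2, x, Mul(Rational(1, 9), Pow(Add(14, x), 2))), -1), Add(x, Mul(Add(-39, x), Add(108, x)))))
Add(Function('U')(118), Mul(-1, 16620)) = Add(Mul(9, Pow(Add(178, Pow(118, 2), Mul(37, 118)), -1), Add(-4212, Pow(118, 2), Mul(70, 118))), Mul(-1, 16620)) = Add(Mul(9, Pow(Add(178, 13924, 4366), -1), Add(-4212, 13924, 8260)), -16620) = Add(Mul(9, Pow(18468, -1), 17972), -16620) = Add(Mul(9, Rational(1, 18468), 17972), -16620) = Add(Rational(4493, 513), -16620) = Rational(-8521567, 513)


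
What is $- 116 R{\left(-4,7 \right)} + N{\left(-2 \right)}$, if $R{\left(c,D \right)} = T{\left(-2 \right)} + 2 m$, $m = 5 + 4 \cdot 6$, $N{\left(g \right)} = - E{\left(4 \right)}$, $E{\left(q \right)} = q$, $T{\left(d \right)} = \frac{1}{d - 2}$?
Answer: $-6703$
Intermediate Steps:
$T{\left(d \right)} = \frac{1}{-2 + d}$
$N{\left(g \right)} = -4$ ($N{\left(g \right)} = \left(-1\right) 4 = -4$)
$m = 29$ ($m = 5 + 24 = 29$)
$R{\left(c,D \right)} = \frac{231}{4}$ ($R{\left(c,D \right)} = \frac{1}{-2 - 2} + 2 \cdot 29 = \frac{1}{-4} + 58 = - \frac{1}{4} + 58 = \frac{231}{4}$)
$- 116 R{\left(-4,7 \right)} + N{\left(-2 \right)} = \left(-116\right) \frac{231}{4} - 4 = -6699 - 4 = -6703$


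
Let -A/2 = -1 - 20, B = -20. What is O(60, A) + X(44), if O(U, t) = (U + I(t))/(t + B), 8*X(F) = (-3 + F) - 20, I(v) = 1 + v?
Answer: 643/88 ≈ 7.3068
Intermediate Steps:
A = 42 (A = -2*(-1 - 20) = -2*(-21) = 42)
X(F) = -23/8 + F/8 (X(F) = ((-3 + F) - 20)/8 = (-23 + F)/8 = -23/8 + F/8)
O(U, t) = (1 + U + t)/(-20 + t) (O(U, t) = (U + (1 + t))/(t - 20) = (1 + U + t)/(-20 + t))
O(60, A) + X(44) = (1 + 60 + 42)/(-20 + 42) + (-23/8 + (⅛)*44) = 103/22 + (-23/8 + 11/2) = (1/22)*103 + 21/8 = 103/22 + 21/8 = 643/88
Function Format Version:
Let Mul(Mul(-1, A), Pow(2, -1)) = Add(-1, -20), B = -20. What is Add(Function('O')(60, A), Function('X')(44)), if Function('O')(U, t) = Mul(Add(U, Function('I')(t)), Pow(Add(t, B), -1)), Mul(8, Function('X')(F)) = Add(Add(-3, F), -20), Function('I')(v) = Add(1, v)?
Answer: Rational(643, 88) ≈ 7.3068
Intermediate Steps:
A = 42 (A = Mul(-2, Add(-1, -20)) = Mul(-2, -21) = 42)
Function('X')(F) = Add(Rational(-23, 8), Mul(Rational(1, 8), F)) (Function('X')(F) = Mul(Rational(1, 8), Add(Add(-3, F), -20)) = Mul(Rational(1, 8), Add(-23, F)) = Add(Rational(-23, 8), Mul(Rational(1, 8), F)))
Function('O')(U, t) = Mul(Pow(Add(-20, t), -1), Add(1, U, t)) (Function('O')(U, t) = Mul(Add(U, Add(1, t)), Pow(Add(t, -20), -1)) = Mul(Add(1, U, t), Pow(Add(-20, t), -1)) = Mul(Pow(Add(-20, t), -1), Add(1, U, t)))
Add(Function('O')(60, A), Function('X')(44)) = Add(Mul(Pow(Add(-20, 42), -1), Add(1, 60, 42)), Add(Rational(-23, 8), Mul(Rational(1, 8), 44))) = Add(Mul(Pow(22, -1), 103), Add(Rational(-23, 8), Rational(11, 2))) = Add(Mul(Rational(1, 22), 103), Rational(21, 8)) = Add(Rational(103, 22), Rational(21, 8)) = Rational(643, 88)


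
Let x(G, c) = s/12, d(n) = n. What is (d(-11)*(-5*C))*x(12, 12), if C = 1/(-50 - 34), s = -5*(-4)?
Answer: -275/252 ≈ -1.0913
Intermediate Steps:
s = 20
C = -1/84 (C = 1/(-84) = -1/84 ≈ -0.011905)
x(G, c) = 5/3 (x(G, c) = 20/12 = 20*(1/12) = 5/3)
(d(-11)*(-5*C))*x(12, 12) = -(-55)*(-1)/84*(5/3) = -11*5/84*(5/3) = -55/84*5/3 = -275/252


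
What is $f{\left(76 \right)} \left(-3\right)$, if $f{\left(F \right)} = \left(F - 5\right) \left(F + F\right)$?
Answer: $-32376$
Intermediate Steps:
$f{\left(F \right)} = 2 F \left(-5 + F\right)$ ($f{\left(F \right)} = \left(F - 5\right) 2 F = \left(-5 + F\right) 2 F = 2 F \left(-5 + F\right)$)
$f{\left(76 \right)} \left(-3\right) = 2 \cdot 76 \left(-5 + 76\right) \left(-3\right) = 2 \cdot 76 \cdot 71 \left(-3\right) = 10792 \left(-3\right) = -32376$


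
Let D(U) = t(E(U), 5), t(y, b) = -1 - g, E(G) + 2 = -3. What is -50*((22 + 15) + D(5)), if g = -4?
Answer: -2000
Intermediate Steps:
E(G) = -5 (E(G) = -2 - 3 = -5)
t(y, b) = 3 (t(y, b) = -1 - 1*(-4) = -1 + 4 = 3)
D(U) = 3
-50*((22 + 15) + D(5)) = -50*((22 + 15) + 3) = -50*(37 + 3) = -50*40 = -2000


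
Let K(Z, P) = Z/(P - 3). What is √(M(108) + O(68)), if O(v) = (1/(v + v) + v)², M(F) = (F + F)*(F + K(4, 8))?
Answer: 111*√1055545/680 ≈ 167.71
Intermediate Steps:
K(Z, P) = Z/(-3 + P)
M(F) = 2*F*(⅘ + F) (M(F) = (F + F)*(F + 4/(-3 + 8)) = (2*F)*(F + 4/5) = (2*F)*(F + 4*(⅕)) = (2*F)*(F + ⅘) = (2*F)*(⅘ + F) = 2*F*(⅘ + F))
O(v) = (v + 1/(2*v))² (O(v) = (1/(2*v) + v)² = (v + 1/(2*v))²)
√(M(108) + O(68)) = √((⅖)*108*(4 + 5*108) + (¼)*(1 + 2*68²)²/68²) = √((⅖)*108*(4 + 540) + (¼)*(1/4624)*(1 + 2*4624)²) = √((⅖)*108*544 + (¼)*(1/4624)*(1 + 9248)²) = √(117504/5 + (¼)*(1/4624)*9249²) = √(117504/5 + (¼)*(1/4624)*85544001) = √(117504/5 + 85544001/18496) = √(2601073989/92480) = 111*√1055545/680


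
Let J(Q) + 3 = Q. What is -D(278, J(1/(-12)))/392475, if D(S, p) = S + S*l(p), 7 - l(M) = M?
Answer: -18487/2354850 ≈ -0.0078506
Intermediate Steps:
l(M) = 7 - M
J(Q) = -3 + Q
D(S, p) = S + S*(7 - p)
-D(278, J(1/(-12)))/392475 = -278*(8 - (-3 + 1/(-12)))/392475 = -278*(8 - (-3 - 1/12))/392475 = -278*(8 - 1*(-37/12))/392475 = -278*(8 + 37/12)/392475 = -278*(133/12)/392475 = -18487/(6*392475) = -1*18487/2354850 = -18487/2354850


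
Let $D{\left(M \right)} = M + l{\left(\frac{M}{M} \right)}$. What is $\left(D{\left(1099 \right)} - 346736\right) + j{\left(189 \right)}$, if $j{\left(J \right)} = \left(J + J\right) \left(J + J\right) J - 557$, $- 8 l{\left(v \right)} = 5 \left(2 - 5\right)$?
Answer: $\frac{213271071}{8} \approx 2.6659 \cdot 10^{7}$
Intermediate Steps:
$l{\left(v \right)} = \frac{15}{8}$ ($l{\left(v \right)} = - \frac{5 \left(2 - 5\right)}{8} = - \frac{5 \left(-3\right)}{8} = \left(- \frac{1}{8}\right) \left(-15\right) = \frac{15}{8}$)
$D{\left(M \right)} = \frac{15}{8} + M$ ($D{\left(M \right)} = M + \frac{15}{8} = \frac{15}{8} + M$)
$j{\left(J \right)} = -557 + 4 J^{3}$ ($j{\left(J \right)} = 2 J 2 J J - 557 = 4 J^{2} J - 557 = 4 J^{3} - 557 = -557 + 4 J^{3}$)
$\left(D{\left(1099 \right)} - 346736\right) + j{\left(189 \right)} = \left(\left(\frac{15}{8} + 1099\right) - 346736\right) - \left(557 - 4 \cdot 189^{3}\right) = \left(\frac{8807}{8} - 346736\right) + \left(-557 + 4 \cdot 6751269\right) = - \frac{2765081}{8} + \left(-557 + 27005076\right) = - \frac{2765081}{8} + 27004519 = \frac{213271071}{8}$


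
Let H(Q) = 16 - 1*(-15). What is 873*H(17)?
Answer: 27063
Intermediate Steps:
H(Q) = 31 (H(Q) = 16 + 15 = 31)
873*H(17) = 873*31 = 27063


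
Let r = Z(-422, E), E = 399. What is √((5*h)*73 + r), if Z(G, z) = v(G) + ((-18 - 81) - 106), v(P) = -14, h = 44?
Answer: √15841 ≈ 125.86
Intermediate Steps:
Z(G, z) = -219 (Z(G, z) = -14 + ((-18 - 81) - 106) = -14 + (-99 - 106) = -14 - 205 = -219)
r = -219
√((5*h)*73 + r) = √((5*44)*73 - 219) = √(220*73 - 219) = √(16060 - 219) = √15841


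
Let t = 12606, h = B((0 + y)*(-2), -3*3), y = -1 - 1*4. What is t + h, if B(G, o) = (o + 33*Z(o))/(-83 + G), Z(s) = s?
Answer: 920544/73 ≈ 12610.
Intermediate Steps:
y = -5 (y = -1 - 4 = -5)
B(G, o) = 34*o/(-83 + G) (B(G, o) = (o + 33*o)/(-83 + G) = (34*o)/(-83 + G) = 34*o/(-83 + G))
h = 306/73 (h = 34*(-3*3)/(-83 + (0 - 5)*(-2)) = 34*(-9)/(-83 - 5*(-2)) = 34*(-9)/(-83 + 10) = 34*(-9)/(-73) = 34*(-9)*(-1/73) = 306/73 ≈ 4.1918)
t + h = 12606 + 306/73 = 920544/73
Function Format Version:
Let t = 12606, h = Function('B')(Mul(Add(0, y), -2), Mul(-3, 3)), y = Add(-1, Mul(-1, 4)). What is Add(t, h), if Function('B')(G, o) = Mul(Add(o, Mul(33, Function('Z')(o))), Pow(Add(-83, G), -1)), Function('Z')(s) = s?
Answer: Rational(920544, 73) ≈ 12610.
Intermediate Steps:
y = -5 (y = Add(-1, -4) = -5)
Function('B')(G, o) = Mul(34, o, Pow(Add(-83, G), -1)) (Function('B')(G, o) = Mul(Add(o, Mul(33, o)), Pow(Add(-83, G), -1)) = Mul(Mul(34, o), Pow(Add(-83, G), -1)) = Mul(34, o, Pow(Add(-83, G), -1)))
h = Rational(306, 73) (h = Mul(34, Mul(-3, 3), Pow(Add(-83, Mul(Add(0, -5), -2)), -1)) = Mul(34, -9, Pow(Add(-83, Mul(-5, -2)), -1)) = Mul(34, -9, Pow(Add(-83, 10), -1)) = Mul(34, -9, Pow(-73, -1)) = Mul(34, -9, Rational(-1, 73)) = Rational(306, 73) ≈ 4.1918)
Add(t, h) = Add(12606, Rational(306, 73)) = Rational(920544, 73)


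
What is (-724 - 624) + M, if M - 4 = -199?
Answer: -1543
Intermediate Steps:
M = -195 (M = 4 - 199 = -195)
(-724 - 624) + M = (-724 - 624) - 195 = -1348 - 195 = -1543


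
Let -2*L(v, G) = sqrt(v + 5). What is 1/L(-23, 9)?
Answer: I*sqrt(2)/3 ≈ 0.4714*I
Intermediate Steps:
L(v, G) = -sqrt(5 + v)/2 (L(v, G) = -sqrt(v + 5)/2 = -sqrt(5 + v)/2)
1/L(-23, 9) = 1/(-sqrt(5 - 23)/2) = 1/(-3*I*sqrt(2)/2) = I*sqrt(2)/3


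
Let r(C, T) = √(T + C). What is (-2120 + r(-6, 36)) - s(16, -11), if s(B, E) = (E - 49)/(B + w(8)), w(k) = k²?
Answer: -8477/4 + √30 ≈ -2113.8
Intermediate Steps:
r(C, T) = √(C + T)
s(B, E) = (-49 + E)/(64 + B) (s(B, E) = (E - 49)/(B + 8²) = (-49 + E)/(B + 64) = (-49 + E)/(64 + B))
(-2120 + r(-6, 36)) - s(16, -11) = (-2120 + √(-6 + 36)) - (-49 - 11)/(64 + 16) = (-2120 + √30) - (-60)/80 = (-2120 + √30) - 1*(-¾) = (-2120 + √30) + ¾ = -8477/4 + √30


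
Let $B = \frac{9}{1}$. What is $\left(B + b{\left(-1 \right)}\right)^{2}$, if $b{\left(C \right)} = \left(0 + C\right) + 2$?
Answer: $100$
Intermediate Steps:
$B = 9$ ($B = 9 \cdot 1 = 9$)
$b{\left(C \right)} = 2 + C$ ($b{\left(C \right)} = C + 2 = 2 + C$)
$\left(B + b{\left(-1 \right)}\right)^{2} = \left(9 + \left(2 - 1\right)\right)^{2} = \left(9 + 1\right)^{2} = 10^{2} = 100$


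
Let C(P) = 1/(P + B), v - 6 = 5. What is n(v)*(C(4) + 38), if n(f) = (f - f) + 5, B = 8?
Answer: 2285/12 ≈ 190.42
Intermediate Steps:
v = 11 (v = 6 + 5 = 11)
C(P) = 1/(8 + P) (C(P) = 1/(P + 8) = 1/(8 + P))
n(f) = 5 (n(f) = 0 + 5 = 5)
n(v)*(C(4) + 38) = 5*(1/(8 + 4) + 38) = 5*(1/12 + 38) = 5*(457/12) = 2285/12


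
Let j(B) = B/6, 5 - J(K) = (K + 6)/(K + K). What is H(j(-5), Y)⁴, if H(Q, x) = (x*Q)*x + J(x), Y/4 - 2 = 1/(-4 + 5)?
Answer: 45954068161/256 ≈ 1.7951e+8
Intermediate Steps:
J(K) = 5 - (6 + K)/(2*K) (J(K) = 5 - (K + 6)/(K + K) = 5 - (6 + K)/(2*K))
j(B) = B/6 (j(B) = B*(⅙) = B/6)
Y = 12 (Y = 8 + 4/(-4 + 5) = 8 + 4/1 = 8 + 4*1 = 8 + 4 = 12)
H(Q, x) = 9/2 - 3/x + Q*x² (H(Q, x) = (x*Q)*x + (9/2 - 3/x) = (Q*x)*x + (9/2 - 3/x) = Q*x² + (9/2 - 3/x) = 9/2 - 3/x + Q*x²)
H(j(-5), Y)⁴ = (9/2 - 3/12 + ((⅙)*(-5))*12²)⁴ = (9/2 - 3*1/12 - ⅚*144)⁴ = (9/2 - ¼ - 120)⁴ = (-463/4)⁴ = 45954068161/256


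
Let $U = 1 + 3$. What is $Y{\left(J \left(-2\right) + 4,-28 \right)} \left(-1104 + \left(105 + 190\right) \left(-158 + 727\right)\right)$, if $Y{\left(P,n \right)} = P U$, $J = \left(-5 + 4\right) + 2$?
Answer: $1334008$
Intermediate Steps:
$J = 1$ ($J = -1 + 2 = 1$)
$U = 4$
$Y{\left(P,n \right)} = 4 P$ ($Y{\left(P,n \right)} = P 4 = 4 P$)
$Y{\left(J \left(-2\right) + 4,-28 \right)} \left(-1104 + \left(105 + 190\right) \left(-158 + 727\right)\right) = 4 \left(1 \left(-2\right) + 4\right) \left(-1104 + \left(105 + 190\right) \left(-158 + 727\right)\right) = 4 \left(-2 + 4\right) \left(-1104 + 295 \cdot 569\right) = 4 \cdot 2 \left(-1104 + 167855\right) = 8 \cdot 166751 = 1334008$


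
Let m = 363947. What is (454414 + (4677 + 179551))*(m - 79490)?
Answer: 181666187394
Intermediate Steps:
(454414 + (4677 + 179551))*(m - 79490) = (454414 + (4677 + 179551))*(363947 - 79490) = (454414 + 184228)*284457 = 638642*284457 = 181666187394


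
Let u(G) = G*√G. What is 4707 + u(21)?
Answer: 4707 + 21*√21 ≈ 4803.2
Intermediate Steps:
u(G) = G^(3/2)
4707 + u(21) = 4707 + 21^(3/2) = 4707 + 21*√21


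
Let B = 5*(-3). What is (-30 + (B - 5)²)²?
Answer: 136900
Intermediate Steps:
B = -15
(-30 + (B - 5)²)² = (-30 + (-15 - 5)²)² = (-30 + (-20)²)² = (-30 + 400)² = 370² = 136900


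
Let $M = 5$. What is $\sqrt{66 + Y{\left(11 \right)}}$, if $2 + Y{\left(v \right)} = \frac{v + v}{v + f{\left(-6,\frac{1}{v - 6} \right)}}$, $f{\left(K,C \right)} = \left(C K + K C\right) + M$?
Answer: $\frac{\sqrt{75854}}{34} \approx 8.1005$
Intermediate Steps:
$f{\left(K,C \right)} = 5 + 2 C K$ ($f{\left(K,C \right)} = \left(C K + K C\right) + 5 = \left(C K + C K\right) + 5 = 2 C K + 5 = 5 + 2 C K$)
$Y{\left(v \right)} = -2 + \frac{2 v}{5 + v - \frac{12}{-6 + v}}$ ($Y{\left(v \right)} = -2 + \frac{v + v}{v + \left(5 + 2 \frac{1}{v - 6} \left(-6\right)\right)} = -2 + \frac{2 v}{v + \left(5 + 2 \frac{1}{-6 + v} \left(-6\right)\right)} = -2 + \frac{2 v}{v + \left(5 - \frac{12}{-6 + v}\right)} = -2 + \frac{2 v}{5 + v - \frac{12}{-6 + v}}$)
$\sqrt{66 + Y{\left(11 \right)}} = \sqrt{66 + \frac{2 \left(42 - 55\right)}{-42 + 11^{2} - 11}} = \sqrt{66 + \frac{2 \left(42 - 55\right)}{-42 + 121 - 11}} = \sqrt{66 + 2 \cdot \frac{1}{68} \left(-13\right)} = \sqrt{66 - \frac{13}{34}} = \sqrt{\frac{2231}{34}} = \frac{\sqrt{75854}}{34}$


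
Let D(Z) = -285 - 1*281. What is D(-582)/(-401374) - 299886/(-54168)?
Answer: 10033091871/1811802236 ≈ 5.5376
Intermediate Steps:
D(Z) = -566 (D(Z) = -285 - 281 = -566)
D(-582)/(-401374) - 299886/(-54168) = -566/(-401374) - 299886/(-54168) = -566*(-1/401374) - 299886*(-1/54168) = 283/200687 + 49981/9028 = 10033091871/1811802236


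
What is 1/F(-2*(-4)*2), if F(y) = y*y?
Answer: 1/256 ≈ 0.0039063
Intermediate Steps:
F(y) = y**2
1/F(-2*(-4)*2) = 1/((-2*(-4)*2)**2) = 1/((8*2)**2) = 1/(16**2) = 1/256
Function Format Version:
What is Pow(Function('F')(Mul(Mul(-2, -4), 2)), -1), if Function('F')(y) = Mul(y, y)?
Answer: Rational(1, 256) ≈ 0.0039063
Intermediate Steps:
Function('F')(y) = Pow(y, 2)
Pow(Function('F')(Mul(Mul(-2, -4), 2)), -1) = Pow(Pow(Mul(Mul(-2, -4), 2), 2), -1) = Pow(Pow(Mul(8, 2), 2), -1) = Pow(Pow(16, 2), -1) = Pow(256, -1) = Rational(1, 256)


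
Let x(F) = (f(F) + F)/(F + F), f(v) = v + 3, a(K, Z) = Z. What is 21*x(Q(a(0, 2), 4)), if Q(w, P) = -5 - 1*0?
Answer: 147/10 ≈ 14.700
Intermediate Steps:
Q(w, P) = -5 (Q(w, P) = -5 + 0 = -5)
f(v) = 3 + v
x(F) = (3 + 2*F)/(2*F) (x(F) = ((3 + F) + F)/(F + F) = (3 + 2*F)/((2*F)) = (3 + 2*F)*(1/(2*F)) = (3 + 2*F)/(2*F))
21*x(Q(a(0, 2), 4)) = 21*((3/2 - 5)/(-5)) = 21*(-⅕*(-7/2)) = 21*(7/10) = 147/10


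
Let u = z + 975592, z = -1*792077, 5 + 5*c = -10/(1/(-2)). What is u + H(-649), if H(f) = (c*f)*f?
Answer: 1447118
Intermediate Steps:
c = 3 (c = -1 + (-10/(1/(-2)))/5 = -1 + (-10/(-½))/5 = -1 + (-10*(-2))/5 = -1 + (⅕)*20 = -1 + 4 = 3)
H(f) = 3*f² (H(f) = (3*f)*f = 3*f²)
z = -792077
u = 183515 (u = -792077 + 975592 = 183515)
u + H(-649) = 183515 + 3*(-649)² = 183515 + 3*421201 = 183515 + 1263603 = 1447118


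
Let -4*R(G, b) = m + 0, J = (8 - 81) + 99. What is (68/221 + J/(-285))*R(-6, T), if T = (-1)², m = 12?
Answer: -802/1235 ≈ -0.64939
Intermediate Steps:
J = 26 (J = -73 + 99 = 26)
T = 1
R(G, b) = -3 (R(G, b) = -(12 + 0)/4 = -¼*12 = -3)
(68/221 + J/(-285))*R(-6, T) = (68/221 + 26/(-285))*(-3) = (68*(1/221) + 26*(-1/285))*(-3) = (4/13 - 26/285)*(-3) = (802/3705)*(-3) = -802/1235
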